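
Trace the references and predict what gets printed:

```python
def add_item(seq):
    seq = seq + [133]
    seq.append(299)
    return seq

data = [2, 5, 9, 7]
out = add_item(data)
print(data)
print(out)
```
[2, 5, 9, 7]
[2, 5, 9, 7, 133, 299]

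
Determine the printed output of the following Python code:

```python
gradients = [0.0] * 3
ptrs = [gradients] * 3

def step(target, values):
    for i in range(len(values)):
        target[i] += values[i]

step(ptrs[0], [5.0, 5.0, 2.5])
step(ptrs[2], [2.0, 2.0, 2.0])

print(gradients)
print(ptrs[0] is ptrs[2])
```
[7.0, 7.0, 4.5]
True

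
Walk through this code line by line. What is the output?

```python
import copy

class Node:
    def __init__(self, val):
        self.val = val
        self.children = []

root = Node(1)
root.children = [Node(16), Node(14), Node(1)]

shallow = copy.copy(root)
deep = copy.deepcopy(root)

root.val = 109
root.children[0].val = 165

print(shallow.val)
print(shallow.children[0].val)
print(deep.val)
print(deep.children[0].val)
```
1
165
1
16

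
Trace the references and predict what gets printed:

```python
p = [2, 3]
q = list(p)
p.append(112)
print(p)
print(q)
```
[2, 3, 112]
[2, 3]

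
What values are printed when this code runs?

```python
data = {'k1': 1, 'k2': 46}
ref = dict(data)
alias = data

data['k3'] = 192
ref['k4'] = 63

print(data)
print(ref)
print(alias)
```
{'k1': 1, 'k2': 46, 'k3': 192}
{'k1': 1, 'k2': 46, 'k4': 63}
{'k1': 1, 'k2': 46, 'k3': 192}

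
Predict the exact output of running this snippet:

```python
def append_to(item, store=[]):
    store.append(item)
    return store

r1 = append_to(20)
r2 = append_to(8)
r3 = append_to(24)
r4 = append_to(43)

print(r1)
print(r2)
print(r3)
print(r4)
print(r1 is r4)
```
[20, 8, 24, 43]
[20, 8, 24, 43]
[20, 8, 24, 43]
[20, 8, 24, 43]
True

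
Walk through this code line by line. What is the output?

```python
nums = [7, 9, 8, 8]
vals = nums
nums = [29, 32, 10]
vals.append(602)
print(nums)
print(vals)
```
[29, 32, 10]
[7, 9, 8, 8, 602]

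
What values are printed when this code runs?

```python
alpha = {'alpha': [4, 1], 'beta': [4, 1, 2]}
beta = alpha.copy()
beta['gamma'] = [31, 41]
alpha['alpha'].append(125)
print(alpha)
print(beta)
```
{'alpha': [4, 1, 125], 'beta': [4, 1, 2]}
{'alpha': [4, 1, 125], 'beta': [4, 1, 2], 'gamma': [31, 41]}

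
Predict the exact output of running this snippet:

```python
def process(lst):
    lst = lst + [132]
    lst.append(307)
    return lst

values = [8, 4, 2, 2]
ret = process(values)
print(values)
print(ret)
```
[8, 4, 2, 2]
[8, 4, 2, 2, 132, 307]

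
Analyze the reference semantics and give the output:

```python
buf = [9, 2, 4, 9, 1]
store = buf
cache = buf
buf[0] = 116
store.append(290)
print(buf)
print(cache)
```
[116, 2, 4, 9, 1, 290]
[116, 2, 4, 9, 1, 290]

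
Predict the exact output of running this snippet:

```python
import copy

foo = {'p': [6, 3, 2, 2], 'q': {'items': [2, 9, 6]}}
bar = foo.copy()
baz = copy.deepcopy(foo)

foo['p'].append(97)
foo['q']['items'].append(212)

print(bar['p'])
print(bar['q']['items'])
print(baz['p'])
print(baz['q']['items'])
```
[6, 3, 2, 2, 97]
[2, 9, 6, 212]
[6, 3, 2, 2]
[2, 9, 6]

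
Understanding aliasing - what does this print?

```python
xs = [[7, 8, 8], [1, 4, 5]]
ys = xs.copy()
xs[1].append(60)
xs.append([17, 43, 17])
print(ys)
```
[[7, 8, 8], [1, 4, 5, 60]]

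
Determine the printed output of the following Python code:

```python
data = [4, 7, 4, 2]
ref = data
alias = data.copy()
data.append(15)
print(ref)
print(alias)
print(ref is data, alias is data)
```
[4, 7, 4, 2, 15]
[4, 7, 4, 2]
True False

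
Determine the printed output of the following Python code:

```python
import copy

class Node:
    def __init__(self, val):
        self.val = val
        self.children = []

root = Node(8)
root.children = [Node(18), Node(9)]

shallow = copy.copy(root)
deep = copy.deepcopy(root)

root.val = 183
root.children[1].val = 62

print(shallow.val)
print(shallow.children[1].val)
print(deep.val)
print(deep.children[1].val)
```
8
62
8
9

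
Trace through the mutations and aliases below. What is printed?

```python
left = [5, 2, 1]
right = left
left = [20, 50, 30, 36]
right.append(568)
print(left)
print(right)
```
[20, 50, 30, 36]
[5, 2, 1, 568]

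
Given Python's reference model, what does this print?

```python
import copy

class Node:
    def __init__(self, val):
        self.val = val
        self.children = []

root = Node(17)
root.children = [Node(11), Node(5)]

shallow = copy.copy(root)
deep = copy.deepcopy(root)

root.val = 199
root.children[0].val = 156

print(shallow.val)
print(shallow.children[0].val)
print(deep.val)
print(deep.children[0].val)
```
17
156
17
11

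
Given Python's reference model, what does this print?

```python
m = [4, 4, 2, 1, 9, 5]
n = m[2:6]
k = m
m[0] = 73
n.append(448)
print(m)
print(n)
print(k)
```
[73, 4, 2, 1, 9, 5]
[2, 1, 9, 5, 448]
[73, 4, 2, 1, 9, 5]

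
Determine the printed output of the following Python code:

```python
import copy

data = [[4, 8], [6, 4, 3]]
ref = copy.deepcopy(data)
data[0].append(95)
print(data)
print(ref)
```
[[4, 8, 95], [6, 4, 3]]
[[4, 8], [6, 4, 3]]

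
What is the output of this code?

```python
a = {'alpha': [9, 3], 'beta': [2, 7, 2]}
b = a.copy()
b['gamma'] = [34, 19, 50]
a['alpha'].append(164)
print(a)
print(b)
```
{'alpha': [9, 3, 164], 'beta': [2, 7, 2]}
{'alpha': [9, 3, 164], 'beta': [2, 7, 2], 'gamma': [34, 19, 50]}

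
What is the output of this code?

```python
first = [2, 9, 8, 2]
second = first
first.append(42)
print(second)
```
[2, 9, 8, 2, 42]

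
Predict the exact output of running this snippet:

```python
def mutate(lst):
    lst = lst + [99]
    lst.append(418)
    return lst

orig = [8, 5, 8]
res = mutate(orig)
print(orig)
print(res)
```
[8, 5, 8]
[8, 5, 8, 99, 418]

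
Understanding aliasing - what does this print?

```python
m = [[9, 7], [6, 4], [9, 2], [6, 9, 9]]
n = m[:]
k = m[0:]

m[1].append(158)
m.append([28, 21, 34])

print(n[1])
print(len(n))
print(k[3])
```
[6, 4, 158]
4
[6, 9, 9]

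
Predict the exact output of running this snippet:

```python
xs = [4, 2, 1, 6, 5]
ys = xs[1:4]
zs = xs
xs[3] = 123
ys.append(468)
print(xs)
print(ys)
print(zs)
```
[4, 2, 1, 123, 5]
[2, 1, 6, 468]
[4, 2, 1, 123, 5]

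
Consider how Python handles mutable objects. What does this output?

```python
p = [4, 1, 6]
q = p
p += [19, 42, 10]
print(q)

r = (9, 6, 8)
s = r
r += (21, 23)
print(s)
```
[4, 1, 6, 19, 42, 10]
(9, 6, 8)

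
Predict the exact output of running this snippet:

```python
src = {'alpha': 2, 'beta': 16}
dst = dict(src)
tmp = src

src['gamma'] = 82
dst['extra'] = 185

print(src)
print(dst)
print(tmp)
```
{'alpha': 2, 'beta': 16, 'gamma': 82}
{'alpha': 2, 'beta': 16, 'extra': 185}
{'alpha': 2, 'beta': 16, 'gamma': 82}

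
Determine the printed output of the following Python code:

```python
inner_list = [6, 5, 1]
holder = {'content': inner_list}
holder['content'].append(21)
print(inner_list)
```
[6, 5, 1, 21]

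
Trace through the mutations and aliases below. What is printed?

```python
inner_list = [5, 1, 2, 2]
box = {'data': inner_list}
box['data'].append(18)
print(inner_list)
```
[5, 1, 2, 2, 18]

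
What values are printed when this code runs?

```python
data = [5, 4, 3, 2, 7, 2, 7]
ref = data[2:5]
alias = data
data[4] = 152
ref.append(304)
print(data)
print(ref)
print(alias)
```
[5, 4, 3, 2, 152, 2, 7]
[3, 2, 7, 304]
[5, 4, 3, 2, 152, 2, 7]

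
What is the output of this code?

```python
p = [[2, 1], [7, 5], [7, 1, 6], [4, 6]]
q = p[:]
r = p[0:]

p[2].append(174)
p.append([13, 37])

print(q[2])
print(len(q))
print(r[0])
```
[7, 1, 6, 174]
4
[2, 1]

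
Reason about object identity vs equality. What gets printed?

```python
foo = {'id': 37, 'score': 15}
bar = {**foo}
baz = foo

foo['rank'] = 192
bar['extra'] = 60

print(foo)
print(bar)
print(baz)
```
{'id': 37, 'score': 15, 'rank': 192}
{'id': 37, 'score': 15, 'extra': 60}
{'id': 37, 'score': 15, 'rank': 192}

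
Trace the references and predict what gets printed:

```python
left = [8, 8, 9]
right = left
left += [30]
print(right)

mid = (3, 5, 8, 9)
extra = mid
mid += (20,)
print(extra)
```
[8, 8, 9, 30]
(3, 5, 8, 9)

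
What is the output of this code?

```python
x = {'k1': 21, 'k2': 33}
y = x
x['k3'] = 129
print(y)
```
{'k1': 21, 'k2': 33, 'k3': 129}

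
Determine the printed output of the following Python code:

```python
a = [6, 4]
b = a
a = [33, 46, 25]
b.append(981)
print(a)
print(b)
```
[33, 46, 25]
[6, 4, 981]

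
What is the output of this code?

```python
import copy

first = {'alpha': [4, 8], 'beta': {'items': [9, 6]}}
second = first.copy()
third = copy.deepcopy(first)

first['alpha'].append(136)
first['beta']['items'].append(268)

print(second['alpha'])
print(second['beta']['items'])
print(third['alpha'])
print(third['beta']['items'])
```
[4, 8, 136]
[9, 6, 268]
[4, 8]
[9, 6]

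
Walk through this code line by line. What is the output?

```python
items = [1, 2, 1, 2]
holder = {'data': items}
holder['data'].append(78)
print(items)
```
[1, 2, 1, 2, 78]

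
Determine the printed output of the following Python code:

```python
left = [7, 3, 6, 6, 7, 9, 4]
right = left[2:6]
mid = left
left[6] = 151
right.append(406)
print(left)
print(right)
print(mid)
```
[7, 3, 6, 6, 7, 9, 151]
[6, 6, 7, 9, 406]
[7, 3, 6, 6, 7, 9, 151]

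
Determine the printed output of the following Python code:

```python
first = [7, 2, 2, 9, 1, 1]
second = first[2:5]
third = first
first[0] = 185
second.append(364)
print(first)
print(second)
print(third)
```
[185, 2, 2, 9, 1, 1]
[2, 9, 1, 364]
[185, 2, 2, 9, 1, 1]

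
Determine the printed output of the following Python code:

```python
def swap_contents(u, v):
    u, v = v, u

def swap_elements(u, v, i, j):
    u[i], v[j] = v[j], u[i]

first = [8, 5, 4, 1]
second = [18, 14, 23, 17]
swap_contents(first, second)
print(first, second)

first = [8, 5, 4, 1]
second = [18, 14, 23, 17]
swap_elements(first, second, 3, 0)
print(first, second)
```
[8, 5, 4, 1] [18, 14, 23, 17]
[8, 5, 4, 18] [1, 14, 23, 17]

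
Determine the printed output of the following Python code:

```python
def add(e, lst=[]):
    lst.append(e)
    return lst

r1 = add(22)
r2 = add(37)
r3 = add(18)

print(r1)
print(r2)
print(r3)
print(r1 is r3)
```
[22, 37, 18]
[22, 37, 18]
[22, 37, 18]
True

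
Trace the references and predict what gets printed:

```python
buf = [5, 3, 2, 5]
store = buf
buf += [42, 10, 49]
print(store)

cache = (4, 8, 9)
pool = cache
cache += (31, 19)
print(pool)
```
[5, 3, 2, 5, 42, 10, 49]
(4, 8, 9)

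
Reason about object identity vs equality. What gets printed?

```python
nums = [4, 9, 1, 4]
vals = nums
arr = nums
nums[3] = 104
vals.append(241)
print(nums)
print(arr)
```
[4, 9, 1, 104, 241]
[4, 9, 1, 104, 241]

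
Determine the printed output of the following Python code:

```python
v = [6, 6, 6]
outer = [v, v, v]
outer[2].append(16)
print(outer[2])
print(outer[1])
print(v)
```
[6, 6, 6, 16]
[6, 6, 6, 16]
[6, 6, 6, 16]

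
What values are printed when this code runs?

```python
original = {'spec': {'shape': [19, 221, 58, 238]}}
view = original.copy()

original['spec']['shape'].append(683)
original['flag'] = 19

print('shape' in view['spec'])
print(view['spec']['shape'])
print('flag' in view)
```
True
[19, 221, 58, 238, 683]
False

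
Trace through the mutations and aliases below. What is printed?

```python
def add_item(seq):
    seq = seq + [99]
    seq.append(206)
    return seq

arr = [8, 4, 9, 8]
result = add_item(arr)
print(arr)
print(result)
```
[8, 4, 9, 8]
[8, 4, 9, 8, 99, 206]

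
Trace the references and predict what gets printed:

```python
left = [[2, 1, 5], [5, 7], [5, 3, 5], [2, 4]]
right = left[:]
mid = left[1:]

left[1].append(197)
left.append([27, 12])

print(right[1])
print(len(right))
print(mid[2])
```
[5, 7, 197]
4
[2, 4]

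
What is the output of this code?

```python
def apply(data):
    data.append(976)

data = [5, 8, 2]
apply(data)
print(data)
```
[5, 8, 2, 976]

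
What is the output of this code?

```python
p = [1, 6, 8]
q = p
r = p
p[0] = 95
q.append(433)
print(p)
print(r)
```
[95, 6, 8, 433]
[95, 6, 8, 433]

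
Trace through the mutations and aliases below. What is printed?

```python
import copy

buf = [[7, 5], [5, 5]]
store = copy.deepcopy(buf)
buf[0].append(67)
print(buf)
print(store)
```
[[7, 5, 67], [5, 5]]
[[7, 5], [5, 5]]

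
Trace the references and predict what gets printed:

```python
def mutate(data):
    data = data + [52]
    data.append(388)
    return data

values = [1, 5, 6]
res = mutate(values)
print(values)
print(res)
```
[1, 5, 6]
[1, 5, 6, 52, 388]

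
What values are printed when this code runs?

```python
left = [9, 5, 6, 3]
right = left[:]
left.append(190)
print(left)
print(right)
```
[9, 5, 6, 3, 190]
[9, 5, 6, 3]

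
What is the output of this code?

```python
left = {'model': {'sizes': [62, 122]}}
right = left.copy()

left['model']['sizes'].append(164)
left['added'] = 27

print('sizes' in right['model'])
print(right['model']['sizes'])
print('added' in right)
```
True
[62, 122, 164]
False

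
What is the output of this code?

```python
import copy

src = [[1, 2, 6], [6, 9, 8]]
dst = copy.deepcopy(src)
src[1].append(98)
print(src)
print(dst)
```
[[1, 2, 6], [6, 9, 8, 98]]
[[1, 2, 6], [6, 9, 8]]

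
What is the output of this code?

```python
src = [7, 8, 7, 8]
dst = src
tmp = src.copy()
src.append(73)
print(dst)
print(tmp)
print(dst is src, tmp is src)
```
[7, 8, 7, 8, 73]
[7, 8, 7, 8]
True False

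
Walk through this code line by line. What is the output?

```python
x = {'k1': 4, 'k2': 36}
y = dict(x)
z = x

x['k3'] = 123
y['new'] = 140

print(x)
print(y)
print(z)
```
{'k1': 4, 'k2': 36, 'k3': 123}
{'k1': 4, 'k2': 36, 'new': 140}
{'k1': 4, 'k2': 36, 'k3': 123}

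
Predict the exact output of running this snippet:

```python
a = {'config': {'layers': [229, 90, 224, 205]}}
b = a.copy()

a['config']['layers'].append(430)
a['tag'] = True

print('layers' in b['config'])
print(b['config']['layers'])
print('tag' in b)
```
True
[229, 90, 224, 205, 430]
False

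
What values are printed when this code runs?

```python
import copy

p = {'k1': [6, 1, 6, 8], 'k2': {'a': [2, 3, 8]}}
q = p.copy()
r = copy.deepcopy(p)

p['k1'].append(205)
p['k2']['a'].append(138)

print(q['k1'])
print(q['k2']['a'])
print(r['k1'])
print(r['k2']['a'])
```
[6, 1, 6, 8, 205]
[2, 3, 8, 138]
[6, 1, 6, 8]
[2, 3, 8]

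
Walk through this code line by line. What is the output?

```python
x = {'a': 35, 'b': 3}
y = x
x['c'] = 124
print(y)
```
{'a': 35, 'b': 3, 'c': 124}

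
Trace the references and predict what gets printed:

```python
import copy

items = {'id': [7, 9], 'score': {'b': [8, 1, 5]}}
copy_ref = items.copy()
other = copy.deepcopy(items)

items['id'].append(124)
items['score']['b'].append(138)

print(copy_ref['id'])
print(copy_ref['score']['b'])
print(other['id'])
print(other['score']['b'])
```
[7, 9, 124]
[8, 1, 5, 138]
[7, 9]
[8, 1, 5]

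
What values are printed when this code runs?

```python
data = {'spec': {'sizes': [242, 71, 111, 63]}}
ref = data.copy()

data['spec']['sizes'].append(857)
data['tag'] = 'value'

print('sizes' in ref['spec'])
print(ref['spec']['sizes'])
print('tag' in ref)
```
True
[242, 71, 111, 63, 857]
False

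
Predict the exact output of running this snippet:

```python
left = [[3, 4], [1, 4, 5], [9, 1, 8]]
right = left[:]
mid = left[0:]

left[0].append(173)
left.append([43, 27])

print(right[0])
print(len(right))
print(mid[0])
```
[3, 4, 173]
3
[3, 4, 173]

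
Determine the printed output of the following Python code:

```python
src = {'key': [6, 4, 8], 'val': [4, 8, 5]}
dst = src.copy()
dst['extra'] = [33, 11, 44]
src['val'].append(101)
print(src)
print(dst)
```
{'key': [6, 4, 8], 'val': [4, 8, 5, 101]}
{'key': [6, 4, 8], 'val': [4, 8, 5, 101], 'extra': [33, 11, 44]}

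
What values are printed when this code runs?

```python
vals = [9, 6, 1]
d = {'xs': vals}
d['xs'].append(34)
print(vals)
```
[9, 6, 1, 34]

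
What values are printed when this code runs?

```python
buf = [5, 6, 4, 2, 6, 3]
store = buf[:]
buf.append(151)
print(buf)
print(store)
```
[5, 6, 4, 2, 6, 3, 151]
[5, 6, 4, 2, 6, 3]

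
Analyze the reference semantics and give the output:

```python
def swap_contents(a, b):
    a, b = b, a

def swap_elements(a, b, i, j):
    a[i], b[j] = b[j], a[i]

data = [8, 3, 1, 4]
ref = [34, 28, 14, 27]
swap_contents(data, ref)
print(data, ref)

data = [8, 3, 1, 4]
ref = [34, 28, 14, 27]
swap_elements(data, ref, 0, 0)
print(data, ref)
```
[8, 3, 1, 4] [34, 28, 14, 27]
[34, 3, 1, 4] [8, 28, 14, 27]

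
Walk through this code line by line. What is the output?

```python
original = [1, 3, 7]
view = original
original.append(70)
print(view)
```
[1, 3, 7, 70]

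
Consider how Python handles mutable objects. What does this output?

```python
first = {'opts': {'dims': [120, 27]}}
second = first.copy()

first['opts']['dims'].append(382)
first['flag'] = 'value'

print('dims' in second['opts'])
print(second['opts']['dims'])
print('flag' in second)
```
True
[120, 27, 382]
False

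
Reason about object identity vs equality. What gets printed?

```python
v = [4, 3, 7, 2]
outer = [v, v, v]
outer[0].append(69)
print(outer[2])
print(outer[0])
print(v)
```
[4, 3, 7, 2, 69]
[4, 3, 7, 2, 69]
[4, 3, 7, 2, 69]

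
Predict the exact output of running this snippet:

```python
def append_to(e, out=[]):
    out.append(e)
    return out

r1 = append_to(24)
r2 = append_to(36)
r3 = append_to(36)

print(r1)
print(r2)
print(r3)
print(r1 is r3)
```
[24, 36, 36]
[24, 36, 36]
[24, 36, 36]
True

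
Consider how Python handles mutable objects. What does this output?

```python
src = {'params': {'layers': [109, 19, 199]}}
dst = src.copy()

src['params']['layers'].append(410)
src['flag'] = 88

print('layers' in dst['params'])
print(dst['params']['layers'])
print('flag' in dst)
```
True
[109, 19, 199, 410]
False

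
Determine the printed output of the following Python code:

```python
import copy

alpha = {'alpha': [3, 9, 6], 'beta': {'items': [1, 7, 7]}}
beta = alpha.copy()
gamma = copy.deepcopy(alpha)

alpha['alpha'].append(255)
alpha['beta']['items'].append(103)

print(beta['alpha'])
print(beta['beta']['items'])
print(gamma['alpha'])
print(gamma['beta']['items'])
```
[3, 9, 6, 255]
[1, 7, 7, 103]
[3, 9, 6]
[1, 7, 7]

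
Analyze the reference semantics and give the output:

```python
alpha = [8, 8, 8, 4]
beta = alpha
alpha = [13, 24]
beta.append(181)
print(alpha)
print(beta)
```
[13, 24]
[8, 8, 8, 4, 181]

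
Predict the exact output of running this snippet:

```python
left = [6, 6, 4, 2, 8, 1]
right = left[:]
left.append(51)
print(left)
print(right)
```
[6, 6, 4, 2, 8, 1, 51]
[6, 6, 4, 2, 8, 1]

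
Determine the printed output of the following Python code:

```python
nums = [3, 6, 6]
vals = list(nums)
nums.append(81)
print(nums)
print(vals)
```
[3, 6, 6, 81]
[3, 6, 6]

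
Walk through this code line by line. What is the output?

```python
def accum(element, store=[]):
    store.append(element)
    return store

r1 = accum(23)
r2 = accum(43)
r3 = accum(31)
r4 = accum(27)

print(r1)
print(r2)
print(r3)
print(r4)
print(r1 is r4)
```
[23, 43, 31, 27]
[23, 43, 31, 27]
[23, 43, 31, 27]
[23, 43, 31, 27]
True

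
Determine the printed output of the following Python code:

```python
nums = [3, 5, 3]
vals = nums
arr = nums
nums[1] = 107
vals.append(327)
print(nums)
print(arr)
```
[3, 107, 3, 327]
[3, 107, 3, 327]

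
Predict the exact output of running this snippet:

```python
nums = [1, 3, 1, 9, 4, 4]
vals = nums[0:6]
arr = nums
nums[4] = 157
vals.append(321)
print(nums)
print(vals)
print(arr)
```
[1, 3, 1, 9, 157, 4]
[1, 3, 1, 9, 4, 4, 321]
[1, 3, 1, 9, 157, 4]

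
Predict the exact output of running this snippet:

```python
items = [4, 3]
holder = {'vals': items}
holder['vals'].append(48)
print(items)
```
[4, 3, 48]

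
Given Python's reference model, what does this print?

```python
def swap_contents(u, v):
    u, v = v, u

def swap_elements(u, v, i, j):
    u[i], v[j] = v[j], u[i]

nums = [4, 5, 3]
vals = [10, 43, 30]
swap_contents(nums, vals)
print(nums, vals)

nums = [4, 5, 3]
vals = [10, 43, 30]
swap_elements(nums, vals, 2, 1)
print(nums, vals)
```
[4, 5, 3] [10, 43, 30]
[4, 5, 43] [10, 3, 30]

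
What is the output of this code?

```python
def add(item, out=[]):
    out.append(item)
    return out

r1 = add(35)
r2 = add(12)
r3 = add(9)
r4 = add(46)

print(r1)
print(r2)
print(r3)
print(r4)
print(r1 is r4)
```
[35, 12, 9, 46]
[35, 12, 9, 46]
[35, 12, 9, 46]
[35, 12, 9, 46]
True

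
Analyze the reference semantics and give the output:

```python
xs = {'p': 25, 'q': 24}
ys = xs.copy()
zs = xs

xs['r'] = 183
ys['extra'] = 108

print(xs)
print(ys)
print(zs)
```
{'p': 25, 'q': 24, 'r': 183}
{'p': 25, 'q': 24, 'extra': 108}
{'p': 25, 'q': 24, 'r': 183}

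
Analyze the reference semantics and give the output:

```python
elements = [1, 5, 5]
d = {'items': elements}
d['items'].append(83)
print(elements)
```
[1, 5, 5, 83]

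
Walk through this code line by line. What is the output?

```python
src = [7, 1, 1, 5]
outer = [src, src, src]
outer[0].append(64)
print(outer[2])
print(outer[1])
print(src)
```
[7, 1, 1, 5, 64]
[7, 1, 1, 5, 64]
[7, 1, 1, 5, 64]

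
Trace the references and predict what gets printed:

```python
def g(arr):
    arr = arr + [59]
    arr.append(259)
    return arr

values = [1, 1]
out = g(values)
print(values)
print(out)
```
[1, 1]
[1, 1, 59, 259]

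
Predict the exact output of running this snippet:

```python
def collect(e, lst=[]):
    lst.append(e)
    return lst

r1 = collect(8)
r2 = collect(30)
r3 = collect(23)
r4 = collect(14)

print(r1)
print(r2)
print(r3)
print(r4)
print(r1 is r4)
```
[8, 30, 23, 14]
[8, 30, 23, 14]
[8, 30, 23, 14]
[8, 30, 23, 14]
True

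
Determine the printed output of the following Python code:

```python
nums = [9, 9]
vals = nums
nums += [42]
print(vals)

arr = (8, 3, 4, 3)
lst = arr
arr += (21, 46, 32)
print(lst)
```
[9, 9, 42]
(8, 3, 4, 3)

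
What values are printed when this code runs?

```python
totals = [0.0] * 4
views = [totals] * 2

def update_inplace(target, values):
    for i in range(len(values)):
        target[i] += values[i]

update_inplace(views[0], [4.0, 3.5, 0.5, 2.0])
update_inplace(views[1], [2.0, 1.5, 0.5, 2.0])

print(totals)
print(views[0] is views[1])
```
[6.0, 5.0, 1.0, 4.0]
True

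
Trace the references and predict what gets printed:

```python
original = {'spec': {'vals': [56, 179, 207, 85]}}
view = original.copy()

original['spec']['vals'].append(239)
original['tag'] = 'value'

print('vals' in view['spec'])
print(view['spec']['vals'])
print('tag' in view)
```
True
[56, 179, 207, 85, 239]
False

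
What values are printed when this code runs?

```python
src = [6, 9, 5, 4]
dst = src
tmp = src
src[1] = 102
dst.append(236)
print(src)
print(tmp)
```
[6, 102, 5, 4, 236]
[6, 102, 5, 4, 236]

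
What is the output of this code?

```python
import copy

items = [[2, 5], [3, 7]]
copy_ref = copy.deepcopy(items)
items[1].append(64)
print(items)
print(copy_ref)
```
[[2, 5], [3, 7, 64]]
[[2, 5], [3, 7]]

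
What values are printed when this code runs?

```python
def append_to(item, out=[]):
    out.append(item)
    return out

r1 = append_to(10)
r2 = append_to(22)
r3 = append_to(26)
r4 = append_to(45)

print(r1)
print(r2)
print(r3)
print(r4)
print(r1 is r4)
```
[10, 22, 26, 45]
[10, 22, 26, 45]
[10, 22, 26, 45]
[10, 22, 26, 45]
True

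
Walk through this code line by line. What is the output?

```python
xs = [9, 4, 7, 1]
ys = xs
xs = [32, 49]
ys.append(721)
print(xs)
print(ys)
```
[32, 49]
[9, 4, 7, 1, 721]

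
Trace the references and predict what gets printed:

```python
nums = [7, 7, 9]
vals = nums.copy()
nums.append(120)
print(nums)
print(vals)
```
[7, 7, 9, 120]
[7, 7, 9]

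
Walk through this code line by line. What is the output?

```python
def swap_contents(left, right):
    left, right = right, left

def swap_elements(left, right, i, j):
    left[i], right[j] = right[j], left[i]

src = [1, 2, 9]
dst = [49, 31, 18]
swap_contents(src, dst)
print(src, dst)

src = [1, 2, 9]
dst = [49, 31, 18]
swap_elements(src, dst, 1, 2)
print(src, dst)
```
[1, 2, 9] [49, 31, 18]
[1, 18, 9] [49, 31, 2]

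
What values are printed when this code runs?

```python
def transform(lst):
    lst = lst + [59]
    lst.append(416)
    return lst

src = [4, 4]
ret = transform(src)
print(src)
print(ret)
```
[4, 4]
[4, 4, 59, 416]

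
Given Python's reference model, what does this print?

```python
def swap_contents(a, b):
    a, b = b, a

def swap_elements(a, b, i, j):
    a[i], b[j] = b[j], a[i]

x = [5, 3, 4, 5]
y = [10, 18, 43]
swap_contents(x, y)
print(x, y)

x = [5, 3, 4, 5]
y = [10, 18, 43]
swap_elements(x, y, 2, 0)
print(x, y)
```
[5, 3, 4, 5] [10, 18, 43]
[5, 3, 10, 5] [4, 18, 43]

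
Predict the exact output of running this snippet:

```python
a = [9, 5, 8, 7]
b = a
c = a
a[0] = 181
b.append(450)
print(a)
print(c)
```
[181, 5, 8, 7, 450]
[181, 5, 8, 7, 450]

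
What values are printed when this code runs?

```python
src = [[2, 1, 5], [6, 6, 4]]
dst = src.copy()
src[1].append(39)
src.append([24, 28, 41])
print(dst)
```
[[2, 1, 5], [6, 6, 4, 39]]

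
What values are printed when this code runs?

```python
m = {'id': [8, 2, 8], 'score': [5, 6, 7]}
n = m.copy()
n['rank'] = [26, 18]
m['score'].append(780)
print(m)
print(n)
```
{'id': [8, 2, 8], 'score': [5, 6, 7, 780]}
{'id': [8, 2, 8], 'score': [5, 6, 7, 780], 'rank': [26, 18]}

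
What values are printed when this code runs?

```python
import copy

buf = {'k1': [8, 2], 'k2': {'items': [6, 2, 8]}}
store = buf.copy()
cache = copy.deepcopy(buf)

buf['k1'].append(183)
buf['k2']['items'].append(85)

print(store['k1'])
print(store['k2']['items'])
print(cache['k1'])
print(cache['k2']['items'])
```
[8, 2, 183]
[6, 2, 8, 85]
[8, 2]
[6, 2, 8]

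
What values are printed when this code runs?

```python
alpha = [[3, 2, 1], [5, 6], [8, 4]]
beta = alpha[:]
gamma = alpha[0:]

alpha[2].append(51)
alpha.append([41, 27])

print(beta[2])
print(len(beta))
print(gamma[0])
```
[8, 4, 51]
3
[3, 2, 1]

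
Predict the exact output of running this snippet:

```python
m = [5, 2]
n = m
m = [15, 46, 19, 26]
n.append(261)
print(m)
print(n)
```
[15, 46, 19, 26]
[5, 2, 261]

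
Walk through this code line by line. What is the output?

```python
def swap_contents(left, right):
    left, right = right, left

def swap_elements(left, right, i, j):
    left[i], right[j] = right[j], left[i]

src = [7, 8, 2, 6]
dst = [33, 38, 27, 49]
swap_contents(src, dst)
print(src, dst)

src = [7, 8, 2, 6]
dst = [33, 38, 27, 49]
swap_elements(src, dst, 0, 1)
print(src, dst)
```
[7, 8, 2, 6] [33, 38, 27, 49]
[38, 8, 2, 6] [33, 7, 27, 49]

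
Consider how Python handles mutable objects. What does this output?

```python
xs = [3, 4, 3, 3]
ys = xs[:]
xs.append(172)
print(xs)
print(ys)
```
[3, 4, 3, 3, 172]
[3, 4, 3, 3]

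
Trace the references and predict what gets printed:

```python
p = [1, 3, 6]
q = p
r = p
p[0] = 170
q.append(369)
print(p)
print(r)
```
[170, 3, 6, 369]
[170, 3, 6, 369]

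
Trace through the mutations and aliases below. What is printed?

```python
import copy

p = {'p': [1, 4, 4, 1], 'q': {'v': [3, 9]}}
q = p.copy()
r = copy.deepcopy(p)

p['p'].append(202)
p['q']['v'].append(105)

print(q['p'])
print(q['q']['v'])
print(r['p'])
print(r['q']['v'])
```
[1, 4, 4, 1, 202]
[3, 9, 105]
[1, 4, 4, 1]
[3, 9]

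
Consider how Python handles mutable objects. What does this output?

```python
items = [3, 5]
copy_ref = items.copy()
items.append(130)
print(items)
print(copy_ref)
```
[3, 5, 130]
[3, 5]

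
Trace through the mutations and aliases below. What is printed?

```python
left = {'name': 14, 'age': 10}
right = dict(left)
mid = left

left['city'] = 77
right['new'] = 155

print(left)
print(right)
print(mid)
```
{'name': 14, 'age': 10, 'city': 77}
{'name': 14, 'age': 10, 'new': 155}
{'name': 14, 'age': 10, 'city': 77}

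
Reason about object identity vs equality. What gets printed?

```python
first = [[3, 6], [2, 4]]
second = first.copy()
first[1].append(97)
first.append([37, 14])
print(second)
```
[[3, 6], [2, 4, 97]]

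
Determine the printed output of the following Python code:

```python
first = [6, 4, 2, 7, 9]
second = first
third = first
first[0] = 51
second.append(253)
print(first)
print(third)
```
[51, 4, 2, 7, 9, 253]
[51, 4, 2, 7, 9, 253]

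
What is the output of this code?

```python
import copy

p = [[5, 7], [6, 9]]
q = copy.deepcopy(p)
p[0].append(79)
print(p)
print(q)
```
[[5, 7, 79], [6, 9]]
[[5, 7], [6, 9]]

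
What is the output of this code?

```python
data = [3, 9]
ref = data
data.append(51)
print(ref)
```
[3, 9, 51]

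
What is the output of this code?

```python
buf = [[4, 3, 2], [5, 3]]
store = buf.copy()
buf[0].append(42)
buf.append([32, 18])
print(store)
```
[[4, 3, 2, 42], [5, 3]]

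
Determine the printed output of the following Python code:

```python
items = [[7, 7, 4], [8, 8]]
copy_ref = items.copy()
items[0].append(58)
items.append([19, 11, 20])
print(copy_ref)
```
[[7, 7, 4, 58], [8, 8]]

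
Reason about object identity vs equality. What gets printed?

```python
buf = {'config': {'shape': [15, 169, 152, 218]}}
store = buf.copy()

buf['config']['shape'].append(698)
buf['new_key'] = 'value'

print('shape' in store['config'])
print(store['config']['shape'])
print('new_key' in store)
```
True
[15, 169, 152, 218, 698]
False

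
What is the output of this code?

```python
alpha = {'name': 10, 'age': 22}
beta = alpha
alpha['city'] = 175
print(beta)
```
{'name': 10, 'age': 22, 'city': 175}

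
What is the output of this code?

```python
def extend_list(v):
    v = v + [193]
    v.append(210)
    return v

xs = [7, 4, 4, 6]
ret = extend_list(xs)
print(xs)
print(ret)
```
[7, 4, 4, 6]
[7, 4, 4, 6, 193, 210]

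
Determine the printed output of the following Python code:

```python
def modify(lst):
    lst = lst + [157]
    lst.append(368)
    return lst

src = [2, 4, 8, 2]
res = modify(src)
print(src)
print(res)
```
[2, 4, 8, 2]
[2, 4, 8, 2, 157, 368]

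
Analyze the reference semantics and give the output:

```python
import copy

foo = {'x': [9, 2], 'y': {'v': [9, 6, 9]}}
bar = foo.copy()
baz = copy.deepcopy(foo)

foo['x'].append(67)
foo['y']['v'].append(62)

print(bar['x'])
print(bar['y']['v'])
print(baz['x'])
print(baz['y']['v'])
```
[9, 2, 67]
[9, 6, 9, 62]
[9, 2]
[9, 6, 9]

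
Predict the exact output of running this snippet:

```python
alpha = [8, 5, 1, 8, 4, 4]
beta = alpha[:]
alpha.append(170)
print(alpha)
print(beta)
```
[8, 5, 1, 8, 4, 4, 170]
[8, 5, 1, 8, 4, 4]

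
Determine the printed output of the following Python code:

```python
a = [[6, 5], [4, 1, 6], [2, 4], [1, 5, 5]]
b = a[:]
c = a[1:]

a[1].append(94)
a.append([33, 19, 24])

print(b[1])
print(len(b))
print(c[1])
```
[4, 1, 6, 94]
4
[2, 4]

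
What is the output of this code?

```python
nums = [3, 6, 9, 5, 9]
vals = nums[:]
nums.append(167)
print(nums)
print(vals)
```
[3, 6, 9, 5, 9, 167]
[3, 6, 9, 5, 9]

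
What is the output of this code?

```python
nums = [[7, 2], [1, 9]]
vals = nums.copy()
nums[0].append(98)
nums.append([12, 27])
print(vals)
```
[[7, 2, 98], [1, 9]]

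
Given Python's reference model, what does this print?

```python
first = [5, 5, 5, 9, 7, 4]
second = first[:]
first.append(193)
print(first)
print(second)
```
[5, 5, 5, 9, 7, 4, 193]
[5, 5, 5, 9, 7, 4]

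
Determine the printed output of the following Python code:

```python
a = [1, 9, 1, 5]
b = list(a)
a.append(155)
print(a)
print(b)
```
[1, 9, 1, 5, 155]
[1, 9, 1, 5]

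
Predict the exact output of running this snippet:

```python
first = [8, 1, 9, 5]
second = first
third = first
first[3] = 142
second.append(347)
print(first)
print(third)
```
[8, 1, 9, 142, 347]
[8, 1, 9, 142, 347]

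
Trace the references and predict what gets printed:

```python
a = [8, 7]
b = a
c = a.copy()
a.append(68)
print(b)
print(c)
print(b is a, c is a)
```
[8, 7, 68]
[8, 7]
True False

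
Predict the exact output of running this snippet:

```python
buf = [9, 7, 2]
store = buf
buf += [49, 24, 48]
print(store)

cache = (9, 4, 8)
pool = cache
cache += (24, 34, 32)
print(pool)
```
[9, 7, 2, 49, 24, 48]
(9, 4, 8)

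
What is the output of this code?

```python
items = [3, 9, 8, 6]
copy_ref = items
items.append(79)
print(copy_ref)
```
[3, 9, 8, 6, 79]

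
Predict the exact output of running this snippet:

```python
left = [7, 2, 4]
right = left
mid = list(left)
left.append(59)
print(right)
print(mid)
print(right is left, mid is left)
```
[7, 2, 4, 59]
[7, 2, 4]
True False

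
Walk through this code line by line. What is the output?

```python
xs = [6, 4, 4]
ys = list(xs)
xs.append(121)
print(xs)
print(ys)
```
[6, 4, 4, 121]
[6, 4, 4]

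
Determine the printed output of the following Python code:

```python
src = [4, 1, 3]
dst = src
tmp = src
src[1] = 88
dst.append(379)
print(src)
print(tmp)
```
[4, 88, 3, 379]
[4, 88, 3, 379]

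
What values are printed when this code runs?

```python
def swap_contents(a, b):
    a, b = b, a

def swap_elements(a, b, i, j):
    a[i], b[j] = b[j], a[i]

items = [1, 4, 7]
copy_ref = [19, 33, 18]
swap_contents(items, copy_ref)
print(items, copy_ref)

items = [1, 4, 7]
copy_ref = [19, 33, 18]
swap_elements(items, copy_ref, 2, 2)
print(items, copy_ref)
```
[1, 4, 7] [19, 33, 18]
[1, 4, 18] [19, 33, 7]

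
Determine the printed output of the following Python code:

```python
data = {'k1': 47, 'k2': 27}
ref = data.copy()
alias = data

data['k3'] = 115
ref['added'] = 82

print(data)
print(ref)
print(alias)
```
{'k1': 47, 'k2': 27, 'k3': 115}
{'k1': 47, 'k2': 27, 'added': 82}
{'k1': 47, 'k2': 27, 'k3': 115}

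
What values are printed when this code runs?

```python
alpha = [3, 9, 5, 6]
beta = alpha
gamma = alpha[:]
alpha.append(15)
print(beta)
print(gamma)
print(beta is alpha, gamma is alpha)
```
[3, 9, 5, 6, 15]
[3, 9, 5, 6]
True False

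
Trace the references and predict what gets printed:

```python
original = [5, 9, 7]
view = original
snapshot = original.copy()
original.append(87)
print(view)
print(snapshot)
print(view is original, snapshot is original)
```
[5, 9, 7, 87]
[5, 9, 7]
True False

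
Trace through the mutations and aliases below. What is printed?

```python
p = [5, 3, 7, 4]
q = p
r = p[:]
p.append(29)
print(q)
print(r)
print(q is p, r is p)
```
[5, 3, 7, 4, 29]
[5, 3, 7, 4]
True False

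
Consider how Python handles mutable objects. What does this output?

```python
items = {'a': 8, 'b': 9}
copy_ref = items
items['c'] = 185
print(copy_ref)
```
{'a': 8, 'b': 9, 'c': 185}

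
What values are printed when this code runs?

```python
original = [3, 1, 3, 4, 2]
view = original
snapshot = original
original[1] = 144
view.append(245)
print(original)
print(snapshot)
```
[3, 144, 3, 4, 2, 245]
[3, 144, 3, 4, 2, 245]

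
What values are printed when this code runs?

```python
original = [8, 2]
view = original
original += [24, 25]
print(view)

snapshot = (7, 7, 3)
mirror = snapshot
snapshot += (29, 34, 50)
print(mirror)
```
[8, 2, 24, 25]
(7, 7, 3)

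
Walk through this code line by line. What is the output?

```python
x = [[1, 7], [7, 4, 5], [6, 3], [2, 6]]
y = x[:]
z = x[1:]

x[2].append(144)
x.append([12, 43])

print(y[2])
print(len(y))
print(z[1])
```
[6, 3, 144]
4
[6, 3, 144]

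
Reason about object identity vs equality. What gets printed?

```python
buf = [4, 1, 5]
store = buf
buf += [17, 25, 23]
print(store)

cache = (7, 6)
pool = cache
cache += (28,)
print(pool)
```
[4, 1, 5, 17, 25, 23]
(7, 6)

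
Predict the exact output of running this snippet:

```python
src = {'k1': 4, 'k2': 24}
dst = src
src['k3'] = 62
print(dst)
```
{'k1': 4, 'k2': 24, 'k3': 62}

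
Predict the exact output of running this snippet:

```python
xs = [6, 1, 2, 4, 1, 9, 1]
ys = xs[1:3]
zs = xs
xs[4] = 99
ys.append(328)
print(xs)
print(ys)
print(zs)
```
[6, 1, 2, 4, 99, 9, 1]
[1, 2, 328]
[6, 1, 2, 4, 99, 9, 1]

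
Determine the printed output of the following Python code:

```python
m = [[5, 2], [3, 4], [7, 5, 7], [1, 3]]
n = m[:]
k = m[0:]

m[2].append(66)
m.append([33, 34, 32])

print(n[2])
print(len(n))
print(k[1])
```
[7, 5, 7, 66]
4
[3, 4]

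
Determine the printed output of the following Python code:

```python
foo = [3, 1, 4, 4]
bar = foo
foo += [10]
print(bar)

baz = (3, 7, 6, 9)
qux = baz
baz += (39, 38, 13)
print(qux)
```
[3, 1, 4, 4, 10]
(3, 7, 6, 9)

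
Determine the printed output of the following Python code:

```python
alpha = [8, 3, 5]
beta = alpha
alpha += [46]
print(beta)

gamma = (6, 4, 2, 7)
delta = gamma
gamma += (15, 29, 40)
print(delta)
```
[8, 3, 5, 46]
(6, 4, 2, 7)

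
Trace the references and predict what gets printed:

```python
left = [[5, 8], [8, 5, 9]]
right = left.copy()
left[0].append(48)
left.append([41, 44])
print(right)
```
[[5, 8, 48], [8, 5, 9]]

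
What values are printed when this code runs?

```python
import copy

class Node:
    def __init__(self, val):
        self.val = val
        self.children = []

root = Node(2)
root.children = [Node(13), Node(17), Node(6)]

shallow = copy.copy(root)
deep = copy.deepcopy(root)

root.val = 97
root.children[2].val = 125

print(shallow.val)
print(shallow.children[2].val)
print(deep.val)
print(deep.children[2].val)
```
2
125
2
6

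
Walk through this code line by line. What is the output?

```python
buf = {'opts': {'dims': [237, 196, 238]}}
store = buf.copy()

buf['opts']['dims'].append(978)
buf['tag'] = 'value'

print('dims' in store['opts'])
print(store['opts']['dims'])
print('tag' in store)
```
True
[237, 196, 238, 978]
False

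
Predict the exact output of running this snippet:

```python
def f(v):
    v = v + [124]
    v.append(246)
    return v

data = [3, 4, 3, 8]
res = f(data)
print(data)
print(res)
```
[3, 4, 3, 8]
[3, 4, 3, 8, 124, 246]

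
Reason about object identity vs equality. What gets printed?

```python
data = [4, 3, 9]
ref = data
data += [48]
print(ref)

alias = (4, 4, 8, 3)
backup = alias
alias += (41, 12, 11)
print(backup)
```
[4, 3, 9, 48]
(4, 4, 8, 3)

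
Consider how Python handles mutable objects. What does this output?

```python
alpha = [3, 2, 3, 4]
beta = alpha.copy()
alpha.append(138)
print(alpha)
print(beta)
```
[3, 2, 3, 4, 138]
[3, 2, 3, 4]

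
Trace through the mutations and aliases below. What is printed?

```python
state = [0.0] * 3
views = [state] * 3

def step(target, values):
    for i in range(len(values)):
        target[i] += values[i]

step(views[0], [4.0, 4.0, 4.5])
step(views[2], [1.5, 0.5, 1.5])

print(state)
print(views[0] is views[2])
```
[5.5, 4.5, 6.0]
True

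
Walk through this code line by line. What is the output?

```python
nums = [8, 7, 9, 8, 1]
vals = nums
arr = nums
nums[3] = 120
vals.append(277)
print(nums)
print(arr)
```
[8, 7, 9, 120, 1, 277]
[8, 7, 9, 120, 1, 277]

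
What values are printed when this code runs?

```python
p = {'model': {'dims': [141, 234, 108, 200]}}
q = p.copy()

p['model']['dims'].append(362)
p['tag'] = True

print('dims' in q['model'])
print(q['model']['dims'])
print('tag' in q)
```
True
[141, 234, 108, 200, 362]
False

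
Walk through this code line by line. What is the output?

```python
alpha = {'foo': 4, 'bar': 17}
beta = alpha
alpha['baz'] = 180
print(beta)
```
{'foo': 4, 'bar': 17, 'baz': 180}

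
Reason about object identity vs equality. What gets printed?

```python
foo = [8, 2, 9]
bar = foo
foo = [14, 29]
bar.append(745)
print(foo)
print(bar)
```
[14, 29]
[8, 2, 9, 745]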